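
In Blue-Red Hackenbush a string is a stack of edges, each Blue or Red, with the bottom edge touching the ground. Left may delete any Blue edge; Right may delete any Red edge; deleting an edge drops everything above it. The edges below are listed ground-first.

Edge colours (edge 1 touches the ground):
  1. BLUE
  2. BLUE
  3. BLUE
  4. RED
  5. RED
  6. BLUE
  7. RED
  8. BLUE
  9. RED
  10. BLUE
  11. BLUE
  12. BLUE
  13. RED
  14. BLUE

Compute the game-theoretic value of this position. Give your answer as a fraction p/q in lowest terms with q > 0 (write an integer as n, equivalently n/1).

4795/2048

step 1: add BLUE to get B; options L={ 0 } R={ · } ⇒ 1
step 2: add BLUE to get BB; options L={ 0, 1 } R={ · } ⇒ 2
step 3: add BLUE to get BBB; options L={ 0, 1, 2 } R={ · } ⇒ 3
step 4: add RED to get BBBR; options L={ 0, 1, 2 } R={ 3 } ⇒ 5/2
step 5: add RED to get BBBRR; options L={ 0, 1, 2 } R={ 5/2, 3 } ⇒ 9/4
step 6: add BLUE to get BBBRRB; options L={ 0, 1, 2, 9/4 } R={ 5/2, 3 } ⇒ 19/8
step 7: add RED to get BBBRRBR; options L={ 0, 1, 2, 9/4 } R={ 19/8, 5/2, 3 } ⇒ 37/16
step 8: add BLUE to get BBBRRBRB; options L={ 0, 1, 2, 9/4, 37/16 } R={ 19/8, 5/2, 3 } ⇒ 75/32
step 9: add RED to get BBBRRBRBR; options L={ 0, 1, 2, 9/4, 37/16 } R={ 75/32, 19/8, 5/2, 3 } ⇒ 149/64
step 10: add BLUE to get BBBRRBRBRB; options L={ 0, 1, 2, 9/4, 37/16, 149/64 } R={ 75/32, 19/8, 5/2, 3 } ⇒ 299/128
step 11: add BLUE to get BBBRRBRBRBB; options L={ 0, 1, 2, 9/4, 37/16, 149/64, 299/128 } R={ 75/32, 19/8, 5/2, 3 } ⇒ 599/256
step 12: add BLUE to get BBBRRBRBRBBB; options L={ 0, 1, 2, 9/4, 37/16, 149/64, 299/128, 599/256 } R={ 75/32, 19/8, 5/2, 3 } ⇒ 1199/512
step 13: add RED to get BBBRRBRBRBBBR; options L={ 0, 1, 2, 9/4, 37/16, 149/64, 299/128, 599/256 } R={ 1199/512, 75/32, 19/8, 5/2, 3 } ⇒ 2397/1024
step 14: add BLUE to get BBBRRBRBRBBBRB; options L={ 0, 1, 2, 9/4, 37/16, 149/64, 299/128, 599/256, 2397/1024 } R={ 1199/512, 75/32, 19/8, 5/2, 3 } ⇒ 4795/2048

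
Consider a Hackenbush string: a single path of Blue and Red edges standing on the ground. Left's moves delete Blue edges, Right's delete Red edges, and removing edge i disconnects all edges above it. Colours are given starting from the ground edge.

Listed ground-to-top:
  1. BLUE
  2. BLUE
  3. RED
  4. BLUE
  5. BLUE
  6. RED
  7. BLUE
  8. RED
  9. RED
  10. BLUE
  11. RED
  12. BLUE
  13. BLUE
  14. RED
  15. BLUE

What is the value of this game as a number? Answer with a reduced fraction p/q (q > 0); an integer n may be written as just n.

Build val(s[:k]) for k = 1..15, string s = BLUE BLUE RED BLUE BLUE RED BLUE RED RED BLUE RED BLUE BLUE RED BLUE.
val(B) = { 0 | ∅ } → 1
val(BB) = { 0; 1 | ∅ } → 2
val(BBR) = { 0; 1 | 2 } → 3/2
val(BBRB) = { 0; 1; 3/2 | 2 } → 7/4
val(BBRBB) = { 0; 1; 3/2; 7/4 | 2 } → 15/8
val(BBRBBR) = { 0; 1; 3/2; 7/4 | 15/8; 2 } → 29/16
val(BBRBBRB) = { 0; 1; 3/2; 7/4; 29/16 | 15/8; 2 } → 59/32
val(BBRBBRBR) = { 0; 1; 3/2; 7/4; 29/16 | 59/32; 15/8; 2 } → 117/64
val(BBRBBRBRR) = { 0; 1; 3/2; 7/4; 29/16 | 117/64; 59/32; 15/8; 2 } → 233/128
val(BBRBBRBRRB) = { 0; 1; 3/2; 7/4; 29/16; 233/128 | 117/64; 59/32; 15/8; 2 } → 467/256
val(BBRBBRBRRBR) = { 0; 1; 3/2; 7/4; 29/16; 233/128 | 467/256; 117/64; 59/32; 15/8; 2 } → 933/512
val(BBRBBRBRRBRB) = { 0; 1; 3/2; 7/4; 29/16; 233/128; 933/512 | 467/256; 117/64; 59/32; 15/8; 2 } → 1867/1024
val(BBRBBRBRRBRBB) = { 0; 1; 3/2; 7/4; 29/16; 233/128; 933/512; 1867/1024 | 467/256; 117/64; 59/32; 15/8; 2 } → 3735/2048
val(BBRBBRBRRBRBBR) = { 0; 1; 3/2; 7/4; 29/16; 233/128; 933/512; 1867/1024 | 3735/2048; 467/256; 117/64; 59/32; 15/8; 2 } → 7469/4096
val(BBRBBRBRRBRBBRB) = { 0; 1; 3/2; 7/4; 29/16; 233/128; 933/512; 1867/1024; 7469/4096 | 3735/2048; 467/256; 117/64; 59/32; 15/8; 2 } → 14939/8192

14939/8192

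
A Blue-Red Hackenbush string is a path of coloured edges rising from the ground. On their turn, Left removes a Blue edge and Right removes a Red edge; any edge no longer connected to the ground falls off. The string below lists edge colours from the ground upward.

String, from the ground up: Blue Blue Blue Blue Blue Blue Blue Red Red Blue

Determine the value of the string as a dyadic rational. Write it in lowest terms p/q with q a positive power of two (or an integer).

51/8

Recurse on prefixes of the 10-edge string Blue Blue Blue Blue Blue Blue Blue Red Red Blue:
step 1: add Blue to get B; options L={ 0 } R={ none } = 1
step 2: add Blue to get BB; options L={ 0 1 } R={ none } = 2
step 3: add Blue to get BBB; options L={ 0 1 2 } R={ none } = 3
step 4: add Blue to get BBBB; options L={ 0 1 2 3 } R={ none } = 4
step 5: add Blue to get BBBBB; options L={ 0 1 2 3 4 } R={ none } = 5
step 6: add Blue to get BBBBBB; options L={ 0 1 2 3 4 5 } R={ none } = 6
step 7: add Blue to get BBBBBBB; options L={ 0 1 2 3 4 5 6 } R={ none } = 7
step 8: add Red to get BBBBBBBR; options L={ 0 1 2 3 4 5 6 } R={ 7 } = 13/2
step 9: add Red to get BBBBBBBRR; options L={ 0 1 2 3 4 5 6 } R={ 13/2 7 } = 25/4
step 10: add Blue to get BBBBBBBRRB; options L={ 0 1 2 3 4 5 6 25/4 } R={ 13/2 7 } = 51/8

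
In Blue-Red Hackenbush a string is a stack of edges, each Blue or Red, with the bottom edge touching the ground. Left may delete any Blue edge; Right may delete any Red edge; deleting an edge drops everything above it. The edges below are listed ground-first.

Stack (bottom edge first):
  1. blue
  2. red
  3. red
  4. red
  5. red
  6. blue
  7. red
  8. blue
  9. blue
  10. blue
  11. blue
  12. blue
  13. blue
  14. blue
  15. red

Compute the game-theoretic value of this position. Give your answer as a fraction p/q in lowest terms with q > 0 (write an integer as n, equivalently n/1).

Recurse on prefixes of the 15-edge string blue red red red red blue red blue blue blue blue blue blue blue red:
step 1: add blue to get b; options L={ 0 } R={ · } = 1
step 2: add red to get br; options L={ 0 } R={ 1 } = 1/2
step 3: add red to get brr; options L={ 0 } R={ 1/2; 1 } = 1/4
step 4: add red to get brrr; options L={ 0 } R={ 1/4; 1/2; 1 } = 1/8
step 5: add red to get brrrr; options L={ 0 } R={ 1/8; 1/4; 1/2; 1 } = 1/16
step 6: add blue to get brrrrb; options L={ 0; 1/16 } R={ 1/8; 1/4; 1/2; 1 } = 3/32
step 7: add red to get brrrrbr; options L={ 0; 1/16 } R={ 3/32; 1/8; 1/4; 1/2; 1 } = 5/64
step 8: add blue to get brrrrbrb; options L={ 0; 1/16; 5/64 } R={ 3/32; 1/8; 1/4; 1/2; 1 } = 11/128
step 9: add blue to get brrrrbrbb; options L={ 0; 1/16; 5/64; 11/128 } R={ 3/32; 1/8; 1/4; 1/2; 1 } = 23/256
step 10: add blue to get brrrrbrbbb; options L={ 0; 1/16; 5/64; 11/128; 23/256 } R={ 3/32; 1/8; 1/4; 1/2; 1 } = 47/512
step 11: add blue to get brrrrbrbbbb; options L={ 0; 1/16; 5/64; 11/128; 23/256; 47/512 } R={ 3/32; 1/8; 1/4; 1/2; 1 } = 95/1024
step 12: add blue to get brrrrbrbbbbb; options L={ 0; 1/16; 5/64; 11/128; 23/256; 47/512; 95/1024 } R={ 3/32; 1/8; 1/4; 1/2; 1 } = 191/2048
step 13: add blue to get brrrrbrbbbbbb; options L={ 0; 1/16; 5/64; 11/128; 23/256; 47/512; 95/1024; 191/2048 } R={ 3/32; 1/8; 1/4; 1/2; 1 } = 383/4096
step 14: add blue to get brrrrbrbbbbbbb; options L={ 0; 1/16; 5/64; 11/128; 23/256; 47/512; 95/1024; 191/2048; 383/4096 } R={ 3/32; 1/8; 1/4; 1/2; 1 } = 767/8192
step 15: add red to get brrrrbrbbbbbbbr; options L={ 0; 1/16; 5/64; 11/128; 23/256; 47/512; 95/1024; 191/2048; 383/4096 } R={ 767/8192; 3/32; 1/8; 1/4; 1/2; 1 } = 1533/16384

1533/16384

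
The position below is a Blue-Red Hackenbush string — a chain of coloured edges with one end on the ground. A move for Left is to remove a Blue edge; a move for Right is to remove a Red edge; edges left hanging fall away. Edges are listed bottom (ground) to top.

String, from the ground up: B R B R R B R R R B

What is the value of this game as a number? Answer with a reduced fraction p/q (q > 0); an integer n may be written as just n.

1 of 10 · B · max L 0 · min R +∞ → 1
2 of 10 · BR · max L 0 · min R 1 → 1/2
3 of 10 · BRB · max L 1/2 · min R 1 → 3/4
4 of 10 · BRBR · max L 1/2 · min R 3/4 → 5/8
5 of 10 · BRBRR · max L 1/2 · min R 5/8 → 9/16
6 of 10 · BRBRRB · max L 9/16 · min R 5/8 → 19/32
7 of 10 · BRBRRBR · max L 9/16 · min R 19/32 → 37/64
8 of 10 · BRBRRBRR · max L 9/16 · min R 37/64 → 73/128
9 of 10 · BRBRRBRRR · max L 9/16 · min R 73/128 → 145/256
10 of 10 · BRBRRBRRRB · max L 145/256 · min R 73/128 → 291/512

291/512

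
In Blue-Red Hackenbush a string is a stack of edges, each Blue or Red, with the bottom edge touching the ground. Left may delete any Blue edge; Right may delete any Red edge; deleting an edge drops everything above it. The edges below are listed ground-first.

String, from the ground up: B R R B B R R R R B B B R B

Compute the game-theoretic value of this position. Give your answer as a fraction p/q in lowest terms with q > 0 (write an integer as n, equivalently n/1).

3131/8192

Prefix values for B R R B B R R R R B B B R B via {L|R} + simplicity:
B: Left { 0 }, Right {  } -> simplest 1
BR: Left { 0 }, Right { 1 } -> simplest 1/2
BRR: Left { 0 }, Right { 1/2, 1 } -> simplest 1/4
BRRB: Left { 0, 1/4 }, Right { 1/2, 1 } -> simplest 3/8
BRRBB: Left { 0, 1/4, 3/8 }, Right { 1/2, 1 } -> simplest 7/16
BRRBBR: Left { 0, 1/4, 3/8 }, Right { 7/16, 1/2, 1 } -> simplest 13/32
BRRBBRR: Left { 0, 1/4, 3/8 }, Right { 13/32, 7/16, 1/2, 1 } -> simplest 25/64
BRRBBRRR: Left { 0, 1/4, 3/8 }, Right { 25/64, 13/32, 7/16, 1/2, 1 } -> simplest 49/128
BRRBBRRRR: Left { 0, 1/4, 3/8 }, Right { 49/128, 25/64, 13/32, 7/16, 1/2, 1 } -> simplest 97/256
BRRBBRRRRB: Left { 0, 1/4, 3/8, 97/256 }, Right { 49/128, 25/64, 13/32, 7/16, 1/2, 1 } -> simplest 195/512
BRRBBRRRRBB: Left { 0, 1/4, 3/8, 97/256, 195/512 }, Right { 49/128, 25/64, 13/32, 7/16, 1/2, 1 } -> simplest 391/1024
BRRBBRRRRBBB: Left { 0, 1/4, 3/8, 97/256, 195/512, 391/1024 }, Right { 49/128, 25/64, 13/32, 7/16, 1/2, 1 } -> simplest 783/2048
BRRBBRRRRBBBR: Left { 0, 1/4, 3/8, 97/256, 195/512, 391/1024 }, Right { 783/2048, 49/128, 25/64, 13/32, 7/16, 1/2, 1 } -> simplest 1565/4096
BRRBBRRRRBBBRB: Left { 0, 1/4, 3/8, 97/256, 195/512, 391/1024, 1565/4096 }, Right { 783/2048, 49/128, 25/64, 13/32, 7/16, 1/2, 1 } -> simplest 3131/8192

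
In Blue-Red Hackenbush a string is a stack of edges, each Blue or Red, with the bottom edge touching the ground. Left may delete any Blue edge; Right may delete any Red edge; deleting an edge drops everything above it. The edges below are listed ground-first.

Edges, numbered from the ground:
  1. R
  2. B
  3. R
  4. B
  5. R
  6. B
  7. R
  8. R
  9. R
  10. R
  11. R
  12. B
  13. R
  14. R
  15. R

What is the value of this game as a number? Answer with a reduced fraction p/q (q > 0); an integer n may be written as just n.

R: Left { ∅ }, Right { 0 } gives simplest -1
RB: Left { -1 }, Right { 0 } gives simplest -1/2
RBR: Left { -1 }, Right { -1/2, 0 } gives simplest -3/4
RBRB: Left { -1, -3/4 }, Right { -1/2, 0 } gives simplest -5/8
RBRBR: Left { -1, -3/4 }, Right { -5/8, -1/2, 0 } gives simplest -11/16
RBRBRB: Left { -1, -3/4, -11/16 }, Right { -5/8, -1/2, 0 } gives simplest -21/32
RBRBRBR: Left { -1, -3/4, -11/16 }, Right { -21/32, -5/8, -1/2, 0 } gives simplest -43/64
RBRBRBRR: Left { -1, -3/4, -11/16 }, Right { -43/64, -21/32, -5/8, -1/2, 0 } gives simplest -87/128
RBRBRBRRR: Left { -1, -3/4, -11/16 }, Right { -87/128, -43/64, -21/32, -5/8, -1/2, 0 } gives simplest -175/256
RBRBRBRRRR: Left { -1, -3/4, -11/16 }, Right { -175/256, -87/128, -43/64, -21/32, -5/8, -1/2, 0 } gives simplest -351/512
RBRBRBRRRRR: Left { -1, -3/4, -11/16 }, Right { -351/512, -175/256, -87/128, -43/64, -21/32, -5/8, -1/2, 0 } gives simplest -703/1024
RBRBRBRRRRRB: Left { -1, -3/4, -11/16, -703/1024 }, Right { -351/512, -175/256, -87/128, -43/64, -21/32, -5/8, -1/2, 0 } gives simplest -1405/2048
RBRBRBRRRRRBR: Left { -1, -3/4, -11/16, -703/1024 }, Right { -1405/2048, -351/512, -175/256, -87/128, -43/64, -21/32, -5/8, -1/2, 0 } gives simplest -2811/4096
RBRBRBRRRRRBRR: Left { -1, -3/4, -11/16, -703/1024 }, Right { -2811/4096, -1405/2048, -351/512, -175/256, -87/128, -43/64, -21/32, -5/8, -1/2, 0 } gives simplest -5623/8192
RBRBRBRRRRRBRRR: Left { -1, -3/4, -11/16, -703/1024 }, Right { -5623/8192, -2811/4096, -1405/2048, -351/512, -175/256, -87/128, -43/64, -21/32, -5/8, -1/2, 0 } gives simplest -11247/16384

-11247/16384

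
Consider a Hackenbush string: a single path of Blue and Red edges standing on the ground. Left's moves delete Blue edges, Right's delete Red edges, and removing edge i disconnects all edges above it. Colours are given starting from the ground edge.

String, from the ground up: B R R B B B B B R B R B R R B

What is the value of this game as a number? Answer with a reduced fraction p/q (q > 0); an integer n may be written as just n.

8019/16384

Prefix values for B R R B B B B B R B R B R R B via {L|R} + simplicity:
v_1 [B]  L=[0]  R=[·]  = 1
v_2 [BR]  L=[0]  R=[1]  = 1/2
v_3 [BRR]  L=[0]  R=[1/2, 1]  = 1/4
v_4 [BRRB]  L=[0, 1/4]  R=[1/2, 1]  = 3/8
v_5 [BRRBB]  L=[0, 1/4, 3/8]  R=[1/2, 1]  = 7/16
v_6 [BRRBBB]  L=[0, 1/4, 3/8, 7/16]  R=[1/2, 1]  = 15/32
v_7 [BRRBBBB]  L=[0, 1/4, 3/8, 7/16, 15/32]  R=[1/2, 1]  = 31/64
v_8 [BRRBBBBB]  L=[0, 1/4, 3/8, 7/16, 15/32, 31/64]  R=[1/2, 1]  = 63/128
v_9 [BRRBBBBBR]  L=[0, 1/4, 3/8, 7/16, 15/32, 31/64]  R=[63/128, 1/2, 1]  = 125/256
v_10 [BRRBBBBBRB]  L=[0, 1/4, 3/8, 7/16, 15/32, 31/64, 125/256]  R=[63/128, 1/2, 1]  = 251/512
v_11 [BRRBBBBBRBR]  L=[0, 1/4, 3/8, 7/16, 15/32, 31/64, 125/256]  R=[251/512, 63/128, 1/2, 1]  = 501/1024
v_12 [BRRBBBBBRBRB]  L=[0, 1/4, 3/8, 7/16, 15/32, 31/64, 125/256, 501/1024]  R=[251/512, 63/128, 1/2, 1]  = 1003/2048
v_13 [BRRBBBBBRBRBR]  L=[0, 1/4, 3/8, 7/16, 15/32, 31/64, 125/256, 501/1024]  R=[1003/2048, 251/512, 63/128, 1/2, 1]  = 2005/4096
v_14 [BRRBBBBBRBRBRR]  L=[0, 1/4, 3/8, 7/16, 15/32, 31/64, 125/256, 501/1024]  R=[2005/4096, 1003/2048, 251/512, 63/128, 1/2, 1]  = 4009/8192
v_15 [BRRBBBBBRBRBRRB]  L=[0, 1/4, 3/8, 7/16, 15/32, 31/64, 125/256, 501/1024, 4009/8192]  R=[2005/4096, 1003/2048, 251/512, 63/128, 1/2, 1]  = 8019/16384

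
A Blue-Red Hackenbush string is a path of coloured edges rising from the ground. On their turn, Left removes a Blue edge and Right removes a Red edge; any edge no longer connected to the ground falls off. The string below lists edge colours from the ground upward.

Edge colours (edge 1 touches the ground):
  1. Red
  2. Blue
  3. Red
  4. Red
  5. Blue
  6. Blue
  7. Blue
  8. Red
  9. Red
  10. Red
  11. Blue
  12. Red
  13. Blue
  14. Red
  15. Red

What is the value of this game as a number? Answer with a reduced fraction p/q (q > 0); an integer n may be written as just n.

Build value(s[:k]) for k = 1..15, string s = Red Blue Red Red Blue Blue Blue Red Red Red Blue Red Blue Red Red.
edge 1 of 15 (Red): { ∅ | 0 } => -1
edge 2 of 15 (Blue): { -1 | 0 } => -1/2
edge 3 of 15 (Red): { -1 | -1/2, 0 } => -3/4
edge 4 of 15 (Red): { -1 | -3/4, -1/2, 0 } => -7/8
edge 5 of 15 (Blue): { -1, -7/8 | -3/4, -1/2, 0 } => -13/16
edge 6 of 15 (Blue): { -1, -7/8, -13/16 | -3/4, -1/2, 0 } => -25/32
edge 7 of 15 (Blue): { -1, -7/8, -13/16, -25/32 | -3/4, -1/2, 0 } => -49/64
edge 8 of 15 (Red): { -1, -7/8, -13/16, -25/32 | -49/64, -3/4, -1/2, 0 } => -99/128
edge 9 of 15 (Red): { -1, -7/8, -13/16, -25/32 | -99/128, -49/64, -3/4, -1/2, 0 } => -199/256
edge 10 of 15 (Red): { -1, -7/8, -13/16, -25/32 | -199/256, -99/128, -49/64, -3/4, -1/2, 0 } => -399/512
edge 11 of 15 (Blue): { -1, -7/8, -13/16, -25/32, -399/512 | -199/256, -99/128, -49/64, -3/4, -1/2, 0 } => -797/1024
edge 12 of 15 (Red): { -1, -7/8, -13/16, -25/32, -399/512 | -797/1024, -199/256, -99/128, -49/64, -3/4, -1/2, 0 } => -1595/2048
edge 13 of 15 (Blue): { -1, -7/8, -13/16, -25/32, -399/512, -1595/2048 | -797/1024, -199/256, -99/128, -49/64, -3/4, -1/2, 0 } => -3189/4096
edge 14 of 15 (Red): { -1, -7/8, -13/16, -25/32, -399/512, -1595/2048 | -3189/4096, -797/1024, -199/256, -99/128, -49/64, -3/4, -1/2, 0 } => -6379/8192
edge 15 of 15 (Red): { -1, -7/8, -13/16, -25/32, -399/512, -1595/2048 | -6379/8192, -3189/4096, -797/1024, -199/256, -99/128, -49/64, -3/4, -1/2, 0 } => -12759/16384

-12759/16384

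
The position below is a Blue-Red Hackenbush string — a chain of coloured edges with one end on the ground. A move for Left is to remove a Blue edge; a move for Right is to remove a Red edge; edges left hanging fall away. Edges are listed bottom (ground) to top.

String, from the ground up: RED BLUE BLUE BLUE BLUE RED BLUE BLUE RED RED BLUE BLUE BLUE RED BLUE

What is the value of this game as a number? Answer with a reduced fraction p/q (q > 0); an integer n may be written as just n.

Build v(s[:k]) for k = 1..15, string s = RED BLUE BLUE BLUE BLUE RED BLUE BLUE RED RED BLUE BLUE BLUE RED BLUE.
v_1 [R]  L=[]  R=[0]  ⇒ -1
v_2 [RB]  L=[-1]  R=[0]  ⇒ -1/2
v_3 [RBB]  L=[-1; -1/2]  R=[0]  ⇒ -1/4
v_4 [RBBB]  L=[-1; -1/2; -1/4]  R=[0]  ⇒ -1/8
v_5 [RBBBB]  L=[-1; -1/2; -1/4; -1/8]  R=[0]  ⇒ -1/16
v_6 [RBBBBR]  L=[-1; -1/2; -1/4; -1/8]  R=[-1/16; 0]  ⇒ -3/32
v_7 [RBBBBRB]  L=[-1; -1/2; -1/4; -1/8; -3/32]  R=[-1/16; 0]  ⇒ -5/64
v_8 [RBBBBRBB]  L=[-1; -1/2; -1/4; -1/8; -3/32; -5/64]  R=[-1/16; 0]  ⇒ -9/128
v_9 [RBBBBRBBR]  L=[-1; -1/2; -1/4; -1/8; -3/32; -5/64]  R=[-9/128; -1/16; 0]  ⇒ -19/256
v_10 [RBBBBRBBRR]  L=[-1; -1/2; -1/4; -1/8; -3/32; -5/64]  R=[-19/256; -9/128; -1/16; 0]  ⇒ -39/512
v_11 [RBBBBRBBRRB]  L=[-1; -1/2; -1/4; -1/8; -3/32; -5/64; -39/512]  R=[-19/256; -9/128; -1/16; 0]  ⇒ -77/1024
v_12 [RBBBBRBBRRBB]  L=[-1; -1/2; -1/4; -1/8; -3/32; -5/64; -39/512; -77/1024]  R=[-19/256; -9/128; -1/16; 0]  ⇒ -153/2048
v_13 [RBBBBRBBRRBBB]  L=[-1; -1/2; -1/4; -1/8; -3/32; -5/64; -39/512; -77/1024; -153/2048]  R=[-19/256; -9/128; -1/16; 0]  ⇒ -305/4096
v_14 [RBBBBRBBRRBBBR]  L=[-1; -1/2; -1/4; -1/8; -3/32; -5/64; -39/512; -77/1024; -153/2048]  R=[-305/4096; -19/256; -9/128; -1/16; 0]  ⇒ -611/8192
v_15 [RBBBBRBBRRBBBRB]  L=[-1; -1/2; -1/4; -1/8; -3/32; -5/64; -39/512; -77/1024; -153/2048; -611/8192]  R=[-305/4096; -19/256; -9/128; -1/16; 0]  ⇒ -1221/16384

-1221/16384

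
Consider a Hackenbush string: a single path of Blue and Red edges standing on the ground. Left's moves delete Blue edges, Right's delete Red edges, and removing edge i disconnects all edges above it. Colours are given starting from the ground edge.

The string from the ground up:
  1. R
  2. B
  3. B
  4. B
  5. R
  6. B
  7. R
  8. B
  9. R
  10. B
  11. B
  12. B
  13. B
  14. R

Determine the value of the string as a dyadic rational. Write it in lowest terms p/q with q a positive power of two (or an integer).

-1347/8192

R: Left { ∅ }, Right { 0 } so simplest -1
RB: Left { -1 }, Right { 0 } so simplest -1/2
RBB: Left { -1; -1/2 }, Right { 0 } so simplest -1/4
RBBB: Left { -1; -1/2; -1/4 }, Right { 0 } so simplest -1/8
RBBBR: Left { -1; -1/2; -1/4 }, Right { -1/8; 0 } so simplest -3/16
RBBBRB: Left { -1; -1/2; -1/4; -3/16 }, Right { -1/8; 0 } so simplest -5/32
RBBBRBR: Left { -1; -1/2; -1/4; -3/16 }, Right { -5/32; -1/8; 0 } so simplest -11/64
RBBBRBRB: Left { -1; -1/2; -1/4; -3/16; -11/64 }, Right { -5/32; -1/8; 0 } so simplest -21/128
RBBBRBRBR: Left { -1; -1/2; -1/4; -3/16; -11/64 }, Right { -21/128; -5/32; -1/8; 0 } so simplest -43/256
RBBBRBRBRB: Left { -1; -1/2; -1/4; -3/16; -11/64; -43/256 }, Right { -21/128; -5/32; -1/8; 0 } so simplest -85/512
RBBBRBRBRBB: Left { -1; -1/2; -1/4; -3/16; -11/64; -43/256; -85/512 }, Right { -21/128; -5/32; -1/8; 0 } so simplest -169/1024
RBBBRBRBRBBB: Left { -1; -1/2; -1/4; -3/16; -11/64; -43/256; -85/512; -169/1024 }, Right { -21/128; -5/32; -1/8; 0 } so simplest -337/2048
RBBBRBRBRBBBB: Left { -1; -1/2; -1/4; -3/16; -11/64; -43/256; -85/512; -169/1024; -337/2048 }, Right { -21/128; -5/32; -1/8; 0 } so simplest -673/4096
RBBBRBRBRBBBBR: Left { -1; -1/2; -1/4; -3/16; -11/64; -43/256; -85/512; -169/1024; -337/2048 }, Right { -673/4096; -21/128; -5/32; -1/8; 0 } so simplest -1347/8192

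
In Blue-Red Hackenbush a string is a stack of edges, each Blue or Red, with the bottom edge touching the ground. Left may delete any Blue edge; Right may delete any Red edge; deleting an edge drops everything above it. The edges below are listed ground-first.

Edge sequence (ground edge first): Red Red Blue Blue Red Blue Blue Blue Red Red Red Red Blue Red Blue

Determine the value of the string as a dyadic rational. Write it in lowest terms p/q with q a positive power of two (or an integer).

edge 1 of 15 (Red): { (no moves) | 0 } gives -1
edge 2 of 15 (Red): { (no moves) | -1; 0 } gives -2
edge 3 of 15 (Blue): { -2 | -1; 0 } gives -3/2
edge 4 of 15 (Blue): { -2; -3/2 | -1; 0 } gives -5/4
edge 5 of 15 (Red): { -2; -3/2 | -5/4; -1; 0 } gives -11/8
edge 6 of 15 (Blue): { -2; -3/2; -11/8 | -5/4; -1; 0 } gives -21/16
edge 7 of 15 (Blue): { -2; -3/2; -11/8; -21/16 | -5/4; -1; 0 } gives -41/32
edge 8 of 15 (Blue): { -2; -3/2; -11/8; -21/16; -41/32 | -5/4; -1; 0 } gives -81/64
edge 9 of 15 (Red): { -2; -3/2; -11/8; -21/16; -41/32 | -81/64; -5/4; -1; 0 } gives -163/128
edge 10 of 15 (Red): { -2; -3/2; -11/8; -21/16; -41/32 | -163/128; -81/64; -5/4; -1; 0 } gives -327/256
edge 11 of 15 (Red): { -2; -3/2; -11/8; -21/16; -41/32 | -327/256; -163/128; -81/64; -5/4; -1; 0 } gives -655/512
edge 12 of 15 (Red): { -2; -3/2; -11/8; -21/16; -41/32 | -655/512; -327/256; -163/128; -81/64; -5/4; -1; 0 } gives -1311/1024
edge 13 of 15 (Blue): { -2; -3/2; -11/8; -21/16; -41/32; -1311/1024 | -655/512; -327/256; -163/128; -81/64; -5/4; -1; 0 } gives -2621/2048
edge 14 of 15 (Red): { -2; -3/2; -11/8; -21/16; -41/32; -1311/1024 | -2621/2048; -655/512; -327/256; -163/128; -81/64; -5/4; -1; 0 } gives -5243/4096
edge 15 of 15 (Blue): { -2; -3/2; -11/8; -21/16; -41/32; -1311/1024; -5243/4096 | -2621/2048; -655/512; -327/256; -163/128; -81/64; -5/4; -1; 0 } gives -10485/8192

-10485/8192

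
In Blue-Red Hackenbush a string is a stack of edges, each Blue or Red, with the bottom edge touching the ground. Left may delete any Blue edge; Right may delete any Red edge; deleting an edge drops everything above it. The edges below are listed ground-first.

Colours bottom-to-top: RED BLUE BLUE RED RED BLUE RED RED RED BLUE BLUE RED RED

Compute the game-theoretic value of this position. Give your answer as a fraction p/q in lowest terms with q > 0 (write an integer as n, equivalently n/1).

-1767/4096

Build v(s[:k]) for k = 1..13, string s = RED BLUE BLUE RED RED BLUE RED RED RED BLUE BLUE RED RED.
v_1 [R]  L=[·]  R=[0]  = -1
v_2 [RB]  L=[-1]  R=[0]  = -1/2
v_3 [RBB]  L=[-1,-1/2]  R=[0]  = -1/4
v_4 [RBBR]  L=[-1,-1/2]  R=[-1/4,0]  = -3/8
v_5 [RBBRR]  L=[-1,-1/2]  R=[-3/8,-1/4,0]  = -7/16
v_6 [RBBRRB]  L=[-1,-1/2,-7/16]  R=[-3/8,-1/4,0]  = -13/32
v_7 [RBBRRBR]  L=[-1,-1/2,-7/16]  R=[-13/32,-3/8,-1/4,0]  = -27/64
v_8 [RBBRRBRR]  L=[-1,-1/2,-7/16]  R=[-27/64,-13/32,-3/8,-1/4,0]  = -55/128
v_9 [RBBRRBRRR]  L=[-1,-1/2,-7/16]  R=[-55/128,-27/64,-13/32,-3/8,-1/4,0]  = -111/256
v_10 [RBBRRBRRRB]  L=[-1,-1/2,-7/16,-111/256]  R=[-55/128,-27/64,-13/32,-3/8,-1/4,0]  = -221/512
v_11 [RBBRRBRRRBB]  L=[-1,-1/2,-7/16,-111/256,-221/512]  R=[-55/128,-27/64,-13/32,-3/8,-1/4,0]  = -441/1024
v_12 [RBBRRBRRRBBR]  L=[-1,-1/2,-7/16,-111/256,-221/512]  R=[-441/1024,-55/128,-27/64,-13/32,-3/8,-1/4,0]  = -883/2048
v_13 [RBBRRBRRRBBRR]  L=[-1,-1/2,-7/16,-111/256,-221/512]  R=[-883/2048,-441/1024,-55/128,-27/64,-13/32,-3/8,-1/4,0]  = -1767/4096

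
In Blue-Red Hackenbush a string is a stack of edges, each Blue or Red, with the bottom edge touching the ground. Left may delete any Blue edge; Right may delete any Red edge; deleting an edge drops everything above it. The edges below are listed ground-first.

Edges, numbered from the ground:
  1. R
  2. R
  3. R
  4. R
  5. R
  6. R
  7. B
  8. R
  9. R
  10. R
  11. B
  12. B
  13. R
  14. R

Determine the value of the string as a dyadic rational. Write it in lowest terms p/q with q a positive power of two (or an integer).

Recurse on prefixes of the 14-edge string R R R R R R B R R R B B R R:
R: Left { (no moves) }, Right { 0 } — simplest -1
RR: Left { (no moves) }, Right { -1,0 } — simplest -2
RRR: Left { (no moves) }, Right { -2,-1,0 } — simplest -3
RRRR: Left { (no moves) }, Right { -3,-2,-1,0 } — simplest -4
RRRRR: Left { (no moves) }, Right { -4,-3,-2,-1,0 } — simplest -5
RRRRRR: Left { (no moves) }, Right { -5,-4,-3,-2,-1,0 } — simplest -6
RRRRRRB: Left { -6 }, Right { -5,-4,-3,-2,-1,0 } — simplest -11/2
RRRRRRBR: Left { -6 }, Right { -11/2,-5,-4,-3,-2,-1,0 } — simplest -23/4
RRRRRRBRR: Left { -6 }, Right { -23/4,-11/2,-5,-4,-3,-2,-1,0 } — simplest -47/8
RRRRRRBRRR: Left { -6 }, Right { -47/8,-23/4,-11/2,-5,-4,-3,-2,-1,0 } — simplest -95/16
RRRRRRBRRRB: Left { -6,-95/16 }, Right { -47/8,-23/4,-11/2,-5,-4,-3,-2,-1,0 } — simplest -189/32
RRRRRRBRRRBB: Left { -6,-95/16,-189/32 }, Right { -47/8,-23/4,-11/2,-5,-4,-3,-2,-1,0 } — simplest -377/64
RRRRRRBRRRBBR: Left { -6,-95/16,-189/32 }, Right { -377/64,-47/8,-23/4,-11/2,-5,-4,-3,-2,-1,0 } — simplest -755/128
RRRRRRBRRRBBRR: Left { -6,-95/16,-189/32 }, Right { -755/128,-377/64,-47/8,-23/4,-11/2,-5,-4,-3,-2,-1,0 } — simplest -1511/256

-1511/256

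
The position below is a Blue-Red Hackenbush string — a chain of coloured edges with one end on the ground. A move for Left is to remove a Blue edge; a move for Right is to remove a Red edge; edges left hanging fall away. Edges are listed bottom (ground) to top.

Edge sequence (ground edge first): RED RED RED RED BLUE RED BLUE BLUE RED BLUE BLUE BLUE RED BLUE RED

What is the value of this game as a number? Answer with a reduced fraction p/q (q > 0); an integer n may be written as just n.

Prefix values for RED RED RED RED BLUE RED BLUE BLUE RED BLUE BLUE BLUE RED BLUE RED via {L|R} + simplicity:
G_1 [R]  L=[·]  R=[0]  gives -1
G_2 [RR]  L=[·]  R=[-1, 0]  gives -2
G_3 [RRR]  L=[·]  R=[-2, -1, 0]  gives -3
G_4 [RRRR]  L=[·]  R=[-3, -2, -1, 0]  gives -4
G_5 [RRRRB]  L=[-4]  R=[-3, -2, -1, 0]  gives -7/2
G_6 [RRRRBR]  L=[-4]  R=[-7/2, -3, -2, -1, 0]  gives -15/4
G_7 [RRRRBRB]  L=[-4, -15/4]  R=[-7/2, -3, -2, -1, 0]  gives -29/8
G_8 [RRRRBRBB]  L=[-4, -15/4, -29/8]  R=[-7/2, -3, -2, -1, 0]  gives -57/16
G_9 [RRRRBRBBR]  L=[-4, -15/4, -29/8]  R=[-57/16, -7/2, -3, -2, -1, 0]  gives -115/32
G_10 [RRRRBRBBRB]  L=[-4, -15/4, -29/8, -115/32]  R=[-57/16, -7/2, -3, -2, -1, 0]  gives -229/64
G_11 [RRRRBRBBRBB]  L=[-4, -15/4, -29/8, -115/32, -229/64]  R=[-57/16, -7/2, -3, -2, -1, 0]  gives -457/128
G_12 [RRRRBRBBRBBB]  L=[-4, -15/4, -29/8, -115/32, -229/64, -457/128]  R=[-57/16, -7/2, -3, -2, -1, 0]  gives -913/256
G_13 [RRRRBRBBRBBBR]  L=[-4, -15/4, -29/8, -115/32, -229/64, -457/128]  R=[-913/256, -57/16, -7/2, -3, -2, -1, 0]  gives -1827/512
G_14 [RRRRBRBBRBBBRB]  L=[-4, -15/4, -29/8, -115/32, -229/64, -457/128, -1827/512]  R=[-913/256, -57/16, -7/2, -3, -2, -1, 0]  gives -3653/1024
G_15 [RRRRBRBBRBBBRBR]  L=[-4, -15/4, -29/8, -115/32, -229/64, -457/128, -1827/512]  R=[-3653/1024, -913/256, -57/16, -7/2, -3, -2, -1, 0]  gives -7307/2048

-7307/2048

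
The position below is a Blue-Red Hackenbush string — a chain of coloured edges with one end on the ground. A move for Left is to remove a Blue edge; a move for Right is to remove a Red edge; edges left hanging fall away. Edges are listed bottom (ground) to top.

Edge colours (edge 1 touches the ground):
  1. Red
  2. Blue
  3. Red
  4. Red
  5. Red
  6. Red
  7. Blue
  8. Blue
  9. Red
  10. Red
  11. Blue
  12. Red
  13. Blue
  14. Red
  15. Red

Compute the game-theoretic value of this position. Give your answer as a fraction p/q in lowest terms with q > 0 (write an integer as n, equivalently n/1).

-15575/16384

step 1: add Red to get R; options L={ ∅ } R={ 0 } -> -1
step 2: add Blue to get RB; options L={ -1 } R={ 0 } -> -1/2
step 3: add Red to get RBR; options L={ -1 } R={ -1/2, 0 } -> -3/4
step 4: add Red to get RBRR; options L={ -1 } R={ -3/4, -1/2, 0 } -> -7/8
step 5: add Red to get RBRRR; options L={ -1 } R={ -7/8, -3/4, -1/2, 0 } -> -15/16
step 6: add Red to get RBRRRR; options L={ -1 } R={ -15/16, -7/8, -3/4, -1/2, 0 } -> -31/32
step 7: add Blue to get RBRRRRB; options L={ -1, -31/32 } R={ -15/16, -7/8, -3/4, -1/2, 0 } -> -61/64
step 8: add Blue to get RBRRRRBB; options L={ -1, -31/32, -61/64 } R={ -15/16, -7/8, -3/4, -1/2, 0 } -> -121/128
step 9: add Red to get RBRRRRBBR; options L={ -1, -31/32, -61/64 } R={ -121/128, -15/16, -7/8, -3/4, -1/2, 0 } -> -243/256
step 10: add Red to get RBRRRRBBRR; options L={ -1, -31/32, -61/64 } R={ -243/256, -121/128, -15/16, -7/8, -3/4, -1/2, 0 } -> -487/512
step 11: add Blue to get RBRRRRBBRRB; options L={ -1, -31/32, -61/64, -487/512 } R={ -243/256, -121/128, -15/16, -7/8, -3/4, -1/2, 0 } -> -973/1024
step 12: add Red to get RBRRRRBBRRBR; options L={ -1, -31/32, -61/64, -487/512 } R={ -973/1024, -243/256, -121/128, -15/16, -7/8, -3/4, -1/2, 0 } -> -1947/2048
step 13: add Blue to get RBRRRRBBRRBRB; options L={ -1, -31/32, -61/64, -487/512, -1947/2048 } R={ -973/1024, -243/256, -121/128, -15/16, -7/8, -3/4, -1/2, 0 } -> -3893/4096
step 14: add Red to get RBRRRRBBRRBRBR; options L={ -1, -31/32, -61/64, -487/512, -1947/2048 } R={ -3893/4096, -973/1024, -243/256, -121/128, -15/16, -7/8, -3/4, -1/2, 0 } -> -7787/8192
step 15: add Red to get RBRRRRBBRRBRBRR; options L={ -1, -31/32, -61/64, -487/512, -1947/2048 } R={ -7787/8192, -3893/4096, -973/1024, -243/256, -121/128, -15/16, -7/8, -3/4, -1/2, 0 } -> -15575/16384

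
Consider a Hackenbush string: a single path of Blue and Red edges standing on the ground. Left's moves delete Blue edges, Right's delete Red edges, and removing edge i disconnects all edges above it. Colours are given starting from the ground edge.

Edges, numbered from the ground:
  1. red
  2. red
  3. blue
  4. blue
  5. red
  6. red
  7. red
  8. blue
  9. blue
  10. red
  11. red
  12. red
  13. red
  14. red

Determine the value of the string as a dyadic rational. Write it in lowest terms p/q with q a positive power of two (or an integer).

G_1 [r]  L=[none]  R=[0]  so -1
G_2 [rr]  L=[none]  R=[-1; 0]  so -2
G_3 [rrb]  L=[-2]  R=[-1; 0]  so -3/2
G_4 [rrbb]  L=[-2; -3/2]  R=[-1; 0]  so -5/4
G_5 [rrbbr]  L=[-2; -3/2]  R=[-5/4; -1; 0]  so -11/8
G_6 [rrbbrr]  L=[-2; -3/2]  R=[-11/8; -5/4; -1; 0]  so -23/16
G_7 [rrbbrrr]  L=[-2; -3/2]  R=[-23/16; -11/8; -5/4; -1; 0]  so -47/32
G_8 [rrbbrrrb]  L=[-2; -3/2; -47/32]  R=[-23/16; -11/8; -5/4; -1; 0]  so -93/64
G_9 [rrbbrrrbb]  L=[-2; -3/2; -47/32; -93/64]  R=[-23/16; -11/8; -5/4; -1; 0]  so -185/128
G_10 [rrbbrrrbbr]  L=[-2; -3/2; -47/32; -93/64]  R=[-185/128; -23/16; -11/8; -5/4; -1; 0]  so -371/256
G_11 [rrbbrrrbbrr]  L=[-2; -3/2; -47/32; -93/64]  R=[-371/256; -185/128; -23/16; -11/8; -5/4; -1; 0]  so -743/512
G_12 [rrbbrrrbbrrr]  L=[-2; -3/2; -47/32; -93/64]  R=[-743/512; -371/256; -185/128; -23/16; -11/8; -5/4; -1; 0]  so -1487/1024
G_13 [rrbbrrrbbrrrr]  L=[-2; -3/2; -47/32; -93/64]  R=[-1487/1024; -743/512; -371/256; -185/128; -23/16; -11/8; -5/4; -1; 0]  so -2975/2048
G_14 [rrbbrrrbbrrrrr]  L=[-2; -3/2; -47/32; -93/64]  R=[-2975/2048; -1487/1024; -743/512; -371/256; -185/128; -23/16; -11/8; -5/4; -1; 0]  so -5951/4096

-5951/4096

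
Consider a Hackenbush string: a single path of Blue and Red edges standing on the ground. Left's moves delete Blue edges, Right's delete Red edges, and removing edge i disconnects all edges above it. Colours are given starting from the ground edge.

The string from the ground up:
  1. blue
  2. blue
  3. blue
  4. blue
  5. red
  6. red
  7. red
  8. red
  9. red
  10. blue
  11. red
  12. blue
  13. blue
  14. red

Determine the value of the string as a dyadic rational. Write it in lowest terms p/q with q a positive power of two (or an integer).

Recurse on prefixes of the 14-edge string blue blue blue blue red red red red red blue red blue blue red:
step 1: add blue to get b; options L={ 0 } R={ — } => 1
step 2: add blue to get bb; options L={ 0,1 } R={ — } => 2
step 3: add blue to get bbb; options L={ 0,1,2 } R={ — } => 3
step 4: add blue to get bbbb; options L={ 0,1,2,3 } R={ — } => 4
step 5: add red to get bbbbr; options L={ 0,1,2,3 } R={ 4 } => 7/2
step 6: add red to get bbbbrr; options L={ 0,1,2,3 } R={ 7/2,4 } => 13/4
step 7: add red to get bbbbrrr; options L={ 0,1,2,3 } R={ 13/4,7/2,4 } => 25/8
step 8: add red to get bbbbrrrr; options L={ 0,1,2,3 } R={ 25/8,13/4,7/2,4 } => 49/16
step 9: add red to get bbbbrrrrr; options L={ 0,1,2,3 } R={ 49/16,25/8,13/4,7/2,4 } => 97/32
step 10: add blue to get bbbbrrrrrb; options L={ 0,1,2,3,97/32 } R={ 49/16,25/8,13/4,7/2,4 } => 195/64
step 11: add red to get bbbbrrrrrbr; options L={ 0,1,2,3,97/32 } R={ 195/64,49/16,25/8,13/4,7/2,4 } => 389/128
step 12: add blue to get bbbbrrrrrbrb; options L={ 0,1,2,3,97/32,389/128 } R={ 195/64,49/16,25/8,13/4,7/2,4 } => 779/256
step 13: add blue to get bbbbrrrrrbrbb; options L={ 0,1,2,3,97/32,389/128,779/256 } R={ 195/64,49/16,25/8,13/4,7/2,4 } => 1559/512
step 14: add red to get bbbbrrrrrbrbbr; options L={ 0,1,2,3,97/32,389/128,779/256 } R={ 1559/512,195/64,49/16,25/8,13/4,7/2,4 } => 3117/1024

3117/1024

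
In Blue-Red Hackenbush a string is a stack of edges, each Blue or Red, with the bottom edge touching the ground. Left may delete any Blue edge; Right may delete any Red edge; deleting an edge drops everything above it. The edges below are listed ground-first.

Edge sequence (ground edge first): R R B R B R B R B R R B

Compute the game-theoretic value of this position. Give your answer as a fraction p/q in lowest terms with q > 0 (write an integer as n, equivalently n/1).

-1709/1024

step 1: add R to get R; options L={ ∅ } R={ 0 } gives -1
step 2: add R to get RR; options L={ ∅ } R={ -1,0 } gives -2
step 3: add B to get RRB; options L={ -2 } R={ -1,0 } gives -3/2
step 4: add R to get RRBR; options L={ -2 } R={ -3/2,-1,0 } gives -7/4
step 5: add B to get RRBRB; options L={ -2,-7/4 } R={ -3/2,-1,0 } gives -13/8
step 6: add R to get RRBRBR; options L={ -2,-7/4 } R={ -13/8,-3/2,-1,0 } gives -27/16
step 7: add B to get RRBRBRB; options L={ -2,-7/4,-27/16 } R={ -13/8,-3/2,-1,0 } gives -53/32
step 8: add R to get RRBRBRBR; options L={ -2,-7/4,-27/16 } R={ -53/32,-13/8,-3/2,-1,0 } gives -107/64
step 9: add B to get RRBRBRBRB; options L={ -2,-7/4,-27/16,-107/64 } R={ -53/32,-13/8,-3/2,-1,0 } gives -213/128
step 10: add R to get RRBRBRBRBR; options L={ -2,-7/4,-27/16,-107/64 } R={ -213/128,-53/32,-13/8,-3/2,-1,0 } gives -427/256
step 11: add R to get RRBRBRBRBRR; options L={ -2,-7/4,-27/16,-107/64 } R={ -427/256,-213/128,-53/32,-13/8,-3/2,-1,0 } gives -855/512
step 12: add B to get RRBRBRBRBRRB; options L={ -2,-7/4,-27/16,-107/64,-855/512 } R={ -427/256,-213/128,-53/32,-13/8,-3/2,-1,0 } gives -1709/1024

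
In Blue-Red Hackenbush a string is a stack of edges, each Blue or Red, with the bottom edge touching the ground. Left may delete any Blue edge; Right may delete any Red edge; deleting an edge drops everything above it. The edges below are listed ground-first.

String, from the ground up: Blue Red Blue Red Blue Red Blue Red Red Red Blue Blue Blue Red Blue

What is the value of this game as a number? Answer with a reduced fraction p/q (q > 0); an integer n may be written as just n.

10811/16384

Recurse on prefixes of the 15-edge string Blue Red Blue Red Blue Red Blue Red Red Red Blue Blue Blue Red Blue:
B: Left { 0 }, Right {  } => simplest 1
BR: Left { 0 }, Right { 1 } => simplest 1/2
BRB: Left { 0,1/2 }, Right { 1 } => simplest 3/4
BRBR: Left { 0,1/2 }, Right { 3/4,1 } => simplest 5/8
BRBRB: Left { 0,1/2,5/8 }, Right { 3/4,1 } => simplest 11/16
BRBRBR: Left { 0,1/2,5/8 }, Right { 11/16,3/4,1 } => simplest 21/32
BRBRBRB: Left { 0,1/2,5/8,21/32 }, Right { 11/16,3/4,1 } => simplest 43/64
BRBRBRBR: Left { 0,1/2,5/8,21/32 }, Right { 43/64,11/16,3/4,1 } => simplest 85/128
BRBRBRBRR: Left { 0,1/2,5/8,21/32 }, Right { 85/128,43/64,11/16,3/4,1 } => simplest 169/256
BRBRBRBRRR: Left { 0,1/2,5/8,21/32 }, Right { 169/256,85/128,43/64,11/16,3/4,1 } => simplest 337/512
BRBRBRBRRRB: Left { 0,1/2,5/8,21/32,337/512 }, Right { 169/256,85/128,43/64,11/16,3/4,1 } => simplest 675/1024
BRBRBRBRRRBB: Left { 0,1/2,5/8,21/32,337/512,675/1024 }, Right { 169/256,85/128,43/64,11/16,3/4,1 } => simplest 1351/2048
BRBRBRBRRRBBB: Left { 0,1/2,5/8,21/32,337/512,675/1024,1351/2048 }, Right { 169/256,85/128,43/64,11/16,3/4,1 } => simplest 2703/4096
BRBRBRBRRRBBBR: Left { 0,1/2,5/8,21/32,337/512,675/1024,1351/2048 }, Right { 2703/4096,169/256,85/128,43/64,11/16,3/4,1 } => simplest 5405/8192
BRBRBRBRRRBBBRB: Left { 0,1/2,5/8,21/32,337/512,675/1024,1351/2048,5405/8192 }, Right { 2703/4096,169/256,85/128,43/64,11/16,3/4,1 } => simplest 10811/16384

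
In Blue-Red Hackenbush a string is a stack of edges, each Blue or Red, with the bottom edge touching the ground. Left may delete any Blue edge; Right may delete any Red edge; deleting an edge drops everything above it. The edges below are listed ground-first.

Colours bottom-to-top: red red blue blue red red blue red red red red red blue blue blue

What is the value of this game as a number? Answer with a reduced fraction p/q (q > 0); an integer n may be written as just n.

-11761/8192

1 of 15 · r · max L −∞ · min R 0 — -1
2 of 15 · rr · max L −∞ · min R -1 — -2
3 of 15 · rrb · max L -2 · min R -1 — -3/2
4 of 15 · rrbb · max L -3/2 · min R -1 — -5/4
5 of 15 · rrbbr · max L -3/2 · min R -5/4 — -11/8
6 of 15 · rrbbrr · max L -3/2 · min R -11/8 — -23/16
7 of 15 · rrbbrrb · max L -23/16 · min R -11/8 — -45/32
8 of 15 · rrbbrrbr · max L -23/16 · min R -45/32 — -91/64
9 of 15 · rrbbrrbrr · max L -23/16 · min R -91/64 — -183/128
10 of 15 · rrbbrrbrrr · max L -23/16 · min R -183/128 — -367/256
11 of 15 · rrbbrrbrrrr · max L -23/16 · min R -367/256 — -735/512
12 of 15 · rrbbrrbrrrrr · max L -23/16 · min R -735/512 — -1471/1024
13 of 15 · rrbbrrbrrrrrb · max L -1471/1024 · min R -735/512 — -2941/2048
14 of 15 · rrbbrrbrrrrrbb · max L -2941/2048 · min R -735/512 — -5881/4096
15 of 15 · rrbbrrbrrrrrbbb · max L -5881/4096 · min R -735/512 — -11761/8192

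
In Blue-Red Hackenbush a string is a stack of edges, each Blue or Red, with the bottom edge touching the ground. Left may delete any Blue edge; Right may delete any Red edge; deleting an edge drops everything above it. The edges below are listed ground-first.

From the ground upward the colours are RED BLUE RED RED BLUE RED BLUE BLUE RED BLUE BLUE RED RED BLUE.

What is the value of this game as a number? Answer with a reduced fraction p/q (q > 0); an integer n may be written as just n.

Prefix values for RED BLUE RED RED BLUE RED BLUE BLUE RED BLUE BLUE RED RED BLUE via {L|R} + simplicity:
value_1 [R]  L=[∅]  R=[0]  — -1
value_2 [RB]  L=[-1]  R=[0]  — -1/2
value_3 [RBR]  L=[-1]  R=[-1/2, 0]  — -3/4
value_4 [RBRR]  L=[-1]  R=[-3/4, -1/2, 0]  — -7/8
value_5 [RBRRB]  L=[-1, -7/8]  R=[-3/4, -1/2, 0]  — -13/16
value_6 [RBRRBR]  L=[-1, -7/8]  R=[-13/16, -3/4, -1/2, 0]  — -27/32
value_7 [RBRRBRB]  L=[-1, -7/8, -27/32]  R=[-13/16, -3/4, -1/2, 0]  — -53/64
value_8 [RBRRBRBB]  L=[-1, -7/8, -27/32, -53/64]  R=[-13/16, -3/4, -1/2, 0]  — -105/128
value_9 [RBRRBRBBR]  L=[-1, -7/8, -27/32, -53/64]  R=[-105/128, -13/16, -3/4, -1/2, 0]  — -211/256
value_10 [RBRRBRBBRB]  L=[-1, -7/8, -27/32, -53/64, -211/256]  R=[-105/128, -13/16, -3/4, -1/2, 0]  — -421/512
value_11 [RBRRBRBBRBB]  L=[-1, -7/8, -27/32, -53/64, -211/256, -421/512]  R=[-105/128, -13/16, -3/4, -1/2, 0]  — -841/1024
value_12 [RBRRBRBBRBBR]  L=[-1, -7/8, -27/32, -53/64, -211/256, -421/512]  R=[-841/1024, -105/128, -13/16, -3/4, -1/2, 0]  — -1683/2048
value_13 [RBRRBRBBRBBRR]  L=[-1, -7/8, -27/32, -53/64, -211/256, -421/512]  R=[-1683/2048, -841/1024, -105/128, -13/16, -3/4, -1/2, 0]  — -3367/4096
value_14 [RBRRBRBBRBBRRB]  L=[-1, -7/8, -27/32, -53/64, -211/256, -421/512, -3367/4096]  R=[-1683/2048, -841/1024, -105/128, -13/16, -3/4, -1/2, 0]  — -6733/8192

-6733/8192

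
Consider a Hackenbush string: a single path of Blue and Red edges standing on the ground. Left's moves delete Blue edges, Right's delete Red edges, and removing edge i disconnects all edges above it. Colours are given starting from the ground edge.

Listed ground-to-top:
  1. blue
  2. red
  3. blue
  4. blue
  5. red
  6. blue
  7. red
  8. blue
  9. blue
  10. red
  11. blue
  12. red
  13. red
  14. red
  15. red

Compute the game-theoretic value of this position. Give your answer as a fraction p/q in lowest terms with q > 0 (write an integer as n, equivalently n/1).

val(b) = { 0 | none } => 1
val(br) = { 0 | 1 } => 1/2
val(brb) = { 0,1/2 | 1 } => 3/4
val(brbb) = { 0,1/2,3/4 | 1 } => 7/8
val(brbbr) = { 0,1/2,3/4 | 7/8,1 } => 13/16
val(brbbrb) = { 0,1/2,3/4,13/16 | 7/8,1 } => 27/32
val(brbbrbr) = { 0,1/2,3/4,13/16 | 27/32,7/8,1 } => 53/64
val(brbbrbrb) = { 0,1/2,3/4,13/16,53/64 | 27/32,7/8,1 } => 107/128
val(brbbrbrbb) = { 0,1/2,3/4,13/16,53/64,107/128 | 27/32,7/8,1 } => 215/256
val(brbbrbrbbr) = { 0,1/2,3/4,13/16,53/64,107/128 | 215/256,27/32,7/8,1 } => 429/512
val(brbbrbrbbrb) = { 0,1/2,3/4,13/16,53/64,107/128,429/512 | 215/256,27/32,7/8,1 } => 859/1024
val(brbbrbrbbrbr) = { 0,1/2,3/4,13/16,53/64,107/128,429/512 | 859/1024,215/256,27/32,7/8,1 } => 1717/2048
val(brbbrbrbbrbrr) = { 0,1/2,3/4,13/16,53/64,107/128,429/512 | 1717/2048,859/1024,215/256,27/32,7/8,1 } => 3433/4096
val(brbbrbrbbrbrrr) = { 0,1/2,3/4,13/16,53/64,107/128,429/512 | 3433/4096,1717/2048,859/1024,215/256,27/32,7/8,1 } => 6865/8192
val(brbbrbrbbrbrrrr) = { 0,1/2,3/4,13/16,53/64,107/128,429/512 | 6865/8192,3433/4096,1717/2048,859/1024,215/256,27/32,7/8,1 } => 13729/16384

13729/16384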